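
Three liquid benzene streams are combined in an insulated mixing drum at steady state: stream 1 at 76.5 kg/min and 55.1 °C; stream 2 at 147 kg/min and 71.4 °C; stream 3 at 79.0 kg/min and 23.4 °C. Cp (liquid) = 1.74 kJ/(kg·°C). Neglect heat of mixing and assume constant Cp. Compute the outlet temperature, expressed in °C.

No heat crosses the boundary, so H_out = H_in.
T_out = Σ ṁᵢCp,ᵢTᵢ / Σ ṁᵢCp,ᵢ
      = 28814 / 526.35 = 54.742 °C

T_out = 54.7 °C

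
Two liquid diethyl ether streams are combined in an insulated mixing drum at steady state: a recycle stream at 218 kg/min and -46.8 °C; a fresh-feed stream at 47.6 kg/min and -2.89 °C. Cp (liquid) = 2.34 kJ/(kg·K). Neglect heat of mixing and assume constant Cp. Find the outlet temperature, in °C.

T_out = -38.9 °C

Adiabatic, steady state ⇒ Σ ṁᵢCp,ᵢ(T_out − Tᵢ) = 0
T_out = Σ ṁᵢCp,ᵢTᵢ / Σ ṁᵢCp,ᵢ
      = -24196 / 621.5 = -38.931 °C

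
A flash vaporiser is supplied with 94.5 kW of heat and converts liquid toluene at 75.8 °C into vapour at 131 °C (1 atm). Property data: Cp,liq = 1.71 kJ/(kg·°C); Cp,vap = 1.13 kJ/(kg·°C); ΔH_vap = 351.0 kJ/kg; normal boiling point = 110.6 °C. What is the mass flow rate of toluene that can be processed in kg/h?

Δh = 1.71×(110.6−75.8) + 351.0 + 1.13×(131−110.6) = 433.56 kJ/kg
Q = 94.5 kW = 94.5 kJ/s = 340200 kJ/h
ṁ = Q/Δh = 340200 / 433.56 = 784.67 kg/h

ṁ = 785 kg/h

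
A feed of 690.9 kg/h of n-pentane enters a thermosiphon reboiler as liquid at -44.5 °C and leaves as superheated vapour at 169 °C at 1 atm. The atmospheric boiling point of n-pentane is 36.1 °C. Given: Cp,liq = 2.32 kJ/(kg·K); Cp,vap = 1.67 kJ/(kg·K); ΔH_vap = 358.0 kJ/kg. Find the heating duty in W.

liquid -44.5→36.1 °C: 186.99 kJ/kg
vaporisation at 36.1 °C: 358 kJ/kg
vapour 36.1→169 °C: 221.94 kJ/kg
Δh = 186.99 + 358 + 221.94 = 766.93 kJ/kg
Q = ṁ·Δh = 690.9 kg/h × 766.93 kJ/kg = 529880 kJ/h
|Q| = 147.19 kW = 147190 W

Q = 147000 W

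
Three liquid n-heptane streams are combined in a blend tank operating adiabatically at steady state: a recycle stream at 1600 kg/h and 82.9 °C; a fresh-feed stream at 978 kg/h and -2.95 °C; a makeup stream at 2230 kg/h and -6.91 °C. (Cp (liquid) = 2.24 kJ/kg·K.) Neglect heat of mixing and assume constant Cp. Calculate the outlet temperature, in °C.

Adiabatic, steady state ⇒ Σ ṁᵢCp,ᵢ(T_out − Tᵢ) = 0
T_out = Σ ṁᵢCp,ᵢTᵢ / Σ ṁᵢCp,ᵢ
      = 256130 / 10770 = 23.782 °C

T_out = 23.8 °C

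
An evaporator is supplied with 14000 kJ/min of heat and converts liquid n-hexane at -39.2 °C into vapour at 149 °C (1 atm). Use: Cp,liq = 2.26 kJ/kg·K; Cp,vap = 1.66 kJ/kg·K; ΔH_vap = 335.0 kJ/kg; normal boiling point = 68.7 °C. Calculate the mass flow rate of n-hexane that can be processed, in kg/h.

ṁ = 1180 kg/h

Δh = 2.26×(68.7−-39.2) + 335.0 + 1.66×(149−68.7) = 712.15 kJ/kg
Q = 14000 kJ/min = 233.33 kJ/s = 840000 kJ/h
ṁ = Q/Δh = 840000 / 712.15 = 1179.5 kg/h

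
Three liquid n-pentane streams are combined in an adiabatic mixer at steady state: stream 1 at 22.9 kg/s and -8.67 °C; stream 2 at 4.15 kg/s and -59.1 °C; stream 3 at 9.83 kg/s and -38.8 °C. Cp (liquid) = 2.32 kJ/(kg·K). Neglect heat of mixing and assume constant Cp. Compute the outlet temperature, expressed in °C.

Adiabatic, steady state ⇒ Σ ṁᵢCp,ᵢ(T_out − Tᵢ) = 0
Σ ṁᵢCp,ᵢTᵢ = 22.9×2.32×-8.67 + 4.15×2.32×-59.1 + 9.83×2.32×-38.8 = -1914.5
Σ ṁᵢCp,ᵢ = 22.9×2.32 + 4.15×2.32 + 9.83×2.32 = 85.562
T_out = -1914.5 / 85.562 = -22.376 °C

T_out = -22.4 °C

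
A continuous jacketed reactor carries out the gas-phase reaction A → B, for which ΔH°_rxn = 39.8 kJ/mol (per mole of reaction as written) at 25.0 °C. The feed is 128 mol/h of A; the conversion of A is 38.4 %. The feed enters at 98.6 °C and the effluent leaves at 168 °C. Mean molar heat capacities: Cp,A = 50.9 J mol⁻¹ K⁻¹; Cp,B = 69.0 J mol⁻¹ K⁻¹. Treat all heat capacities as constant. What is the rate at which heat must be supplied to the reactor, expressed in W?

Extent of reaction ξ = 0.384 × 128 = 49.152 mol/h
Reaction term: ξ·ΔH°_rxn = 49.152 × 39.8 = 1956.2 kJ/h
Sensible, feed 98.6→25 °C: -479.52 kJ/h
Outlet flows (mol/h): A 78.848, B 49.152
Sensible, products 25→168 °C: 1058.9 kJ/h
Q = ΔH = 2535.6 kJ/h = 0.70434 kW
Heat supplied = 704.34 W

Q_in = 704 W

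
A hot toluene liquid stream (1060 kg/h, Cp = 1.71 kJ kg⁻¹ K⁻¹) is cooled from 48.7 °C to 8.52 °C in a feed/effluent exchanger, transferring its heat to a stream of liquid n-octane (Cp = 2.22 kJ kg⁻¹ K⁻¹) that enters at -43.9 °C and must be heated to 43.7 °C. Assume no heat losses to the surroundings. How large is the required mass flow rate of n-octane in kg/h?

ṁ_c = 375 kg/h

Heat released by hot stream: Q = 1060 × 1.71 × (48.7 − 8.52) = 72830 kJ/h
Energy balance on cold side (adiabatic exchanger): Q = ṁ_c·Cp_c·(T_c,out − T_c,in)
ṁ_c = 72830 / [2.22 × (43.7 − -43.9)] = 374.5 kg/h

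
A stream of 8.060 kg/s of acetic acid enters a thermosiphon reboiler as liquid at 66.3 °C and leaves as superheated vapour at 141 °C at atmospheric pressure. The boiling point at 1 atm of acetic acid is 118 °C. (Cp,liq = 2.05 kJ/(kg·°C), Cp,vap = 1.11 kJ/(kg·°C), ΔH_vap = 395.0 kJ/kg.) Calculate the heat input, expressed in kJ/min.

liquid 66.3→118 °C: 105.98 kJ/kg
vaporisation at 118 °C: 395 kJ/kg
vapour 118→141 °C: 25.53 kJ/kg
Δh = 105.98 + 395 + 25.53 = 526.51 kJ/kg
Q = ṁ·Δh = 8.060 kg/s × 526.51 kJ/kg = 4243.7 kJ/s
|Q| = 4243.7 kW = 254620 kJ/min

Q = 255000 kJ/min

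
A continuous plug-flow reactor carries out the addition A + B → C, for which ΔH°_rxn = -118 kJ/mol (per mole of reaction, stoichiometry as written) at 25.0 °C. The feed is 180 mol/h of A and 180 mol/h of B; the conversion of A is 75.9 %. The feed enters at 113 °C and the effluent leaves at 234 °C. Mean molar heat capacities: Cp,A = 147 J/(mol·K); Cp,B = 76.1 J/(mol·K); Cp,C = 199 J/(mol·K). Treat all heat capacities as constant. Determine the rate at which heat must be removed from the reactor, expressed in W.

Q_out = 3320 W

Extent of reaction ξ = 0.759 × 180 = 136.62 mol/h
Reaction term: ξ·ΔH°_rxn = 136.62 × -118 = -16121 kJ/h
Sensible, feed 113→25 °C: -3533.9 kJ/h
Outlet flows (mol/h): A 43.38, B 43.38, C 136.62
Sensible, products 25→234 °C: 7704.9 kJ/h
Q = ΔH = -11950 kJ/h = -3.3195 kW
Heat removed = 3319.5 W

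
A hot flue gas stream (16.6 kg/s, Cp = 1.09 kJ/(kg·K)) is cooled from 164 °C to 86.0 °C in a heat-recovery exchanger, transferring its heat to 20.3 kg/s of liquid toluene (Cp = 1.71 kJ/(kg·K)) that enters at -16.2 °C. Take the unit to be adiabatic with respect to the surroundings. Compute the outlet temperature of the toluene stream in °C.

Heat released by hot stream: Q = 16.6 × 1.09 × (164 − 86.0) = 1411.3 kJ/s
Energy balance on cold side (adiabatic exchanger): Q = ṁ_c·Cp_c·(T_c,out − T_c,in)
T_c,out = -16.2 + 1411.3/(20.3 × 1.71) = 24.457 °C

T_c,out = 24.5 °C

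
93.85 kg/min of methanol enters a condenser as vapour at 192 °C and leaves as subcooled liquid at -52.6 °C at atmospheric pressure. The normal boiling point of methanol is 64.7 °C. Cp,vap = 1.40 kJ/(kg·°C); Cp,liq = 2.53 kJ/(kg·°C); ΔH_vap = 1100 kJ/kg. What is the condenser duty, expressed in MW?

Q_c = 2.46 MW

vapour 192→64.7 °C: -178.22 kJ/kg
condensation at 64.7 °C: -1100 kJ/kg
liquid 64.7→-52.6 °C: -296.77 kJ/kg
Δh = -178.22 + -1100 + -296.77 = -1575 kJ/kg
Q = ṁ·Δh = 93.85 kg/min × -1575 kJ/kg = -147810 kJ/min
|Q| = 2463.5 kW = 2.4635 MW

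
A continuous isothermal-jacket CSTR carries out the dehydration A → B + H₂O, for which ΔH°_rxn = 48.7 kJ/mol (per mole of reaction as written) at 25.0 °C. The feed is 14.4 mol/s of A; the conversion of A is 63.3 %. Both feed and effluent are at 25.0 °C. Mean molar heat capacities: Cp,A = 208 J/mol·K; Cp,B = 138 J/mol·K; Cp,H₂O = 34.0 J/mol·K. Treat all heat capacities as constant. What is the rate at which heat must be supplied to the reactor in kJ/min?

Extent of reaction ξ = 0.633 × 14.4 = 9.1152 mol/s
Reaction term: ξ·ΔH°_rxn = 9.1152 × 48.7 = 443.91 kJ/s
Q = ΔH = 443.91 kJ/s = 443.91 kW
Heat supplied = 26635 kJ/min

Q_in = 26600 kJ/min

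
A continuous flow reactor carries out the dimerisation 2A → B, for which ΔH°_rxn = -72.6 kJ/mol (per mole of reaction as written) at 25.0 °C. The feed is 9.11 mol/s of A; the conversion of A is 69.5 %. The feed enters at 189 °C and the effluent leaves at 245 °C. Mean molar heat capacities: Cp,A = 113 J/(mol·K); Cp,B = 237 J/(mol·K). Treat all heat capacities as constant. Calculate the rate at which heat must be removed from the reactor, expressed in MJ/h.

Extent of reaction ξ = 0.695 × 9.11 / 2 = 3.1657 mol/s
Reaction term: ξ·ΔH°_rxn = 3.1657 × -72.6 = -229.83 kJ/s
Sensible, feed 189→25 °C: -168.83 kJ/s
Outlet flows (mol/s): A 2.7786, B 3.1657
Sensible, products 25→245 °C: 234.14 kJ/s
Q = ΔH = -164.52 kJ/s = -164.52 kW
Heat removed = 592.28 MJ/h

Q_out = 592 MJ/h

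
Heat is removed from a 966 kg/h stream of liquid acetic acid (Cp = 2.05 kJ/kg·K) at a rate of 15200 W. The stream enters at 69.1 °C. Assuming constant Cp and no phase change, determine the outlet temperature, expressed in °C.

T_out = 41.5 °C

Q = 15200 W = 54720 kJ/h
ΔT = Q/(ṁ·Cp) = 54720/(966×2.05) = 27.632 K
T_out = 69.1 − 27.632 = 41.468 °C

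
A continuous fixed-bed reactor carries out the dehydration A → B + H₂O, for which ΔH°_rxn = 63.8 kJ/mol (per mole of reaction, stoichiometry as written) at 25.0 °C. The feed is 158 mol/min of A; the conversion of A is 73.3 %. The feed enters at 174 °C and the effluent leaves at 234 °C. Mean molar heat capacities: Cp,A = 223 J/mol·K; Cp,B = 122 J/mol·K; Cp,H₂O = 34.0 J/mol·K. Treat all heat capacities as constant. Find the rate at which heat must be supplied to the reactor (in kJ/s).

Q_in = 131 kJ/s

Extent of reaction ξ = 0.733 × 158 = 115.81 mol/min
Reaction term: ξ·ΔH°_rxn = 115.81 × 63.8 = 7388.9 kJ/min
Sensible, feed 174→25 °C: -5249.9 kJ/min
Outlet flows (mol/min): A 42.186, B 115.81, H₂O 115.81
Sensible, products 25→234 °C: 5742.2 kJ/min
Q = ΔH = 7881.2 kJ/min = 131.35 kW
Heat supplied = 131.35 kJ/s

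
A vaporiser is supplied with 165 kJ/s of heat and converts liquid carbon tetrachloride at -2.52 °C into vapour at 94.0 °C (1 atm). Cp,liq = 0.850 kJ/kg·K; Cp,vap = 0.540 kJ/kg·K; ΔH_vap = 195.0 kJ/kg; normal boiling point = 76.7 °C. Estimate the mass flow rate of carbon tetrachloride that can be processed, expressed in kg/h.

Δh = 0.850×(76.7−-2.52) + 195.0 + 0.540×(94.0−76.7) = 271.68 kJ/kg
Q = 165 kJ/s = 165 kJ/s = 594000 kJ/h
ṁ = Q/Δh = 594000 / 271.68 = 2186.4 kg/h

ṁ = 2190 kg/h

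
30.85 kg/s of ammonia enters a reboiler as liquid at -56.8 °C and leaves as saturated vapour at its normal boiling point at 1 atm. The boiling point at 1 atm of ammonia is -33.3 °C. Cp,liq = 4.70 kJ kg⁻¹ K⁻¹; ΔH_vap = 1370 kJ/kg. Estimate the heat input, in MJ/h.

Q = 164000 MJ/h

liquid -56.8→-33.3 °C: 110.45 kJ/kg
vaporisation at -33.3 °C: 1370 kJ/kg
Δh = 110.45 + 1370 = 1480.5 kJ/kg
Q = ṁ·Δh = 30.85 kg/s × 1480.5 kJ/kg = 45672 kJ/s
|Q| = 45672 kW = 164420 MJ/h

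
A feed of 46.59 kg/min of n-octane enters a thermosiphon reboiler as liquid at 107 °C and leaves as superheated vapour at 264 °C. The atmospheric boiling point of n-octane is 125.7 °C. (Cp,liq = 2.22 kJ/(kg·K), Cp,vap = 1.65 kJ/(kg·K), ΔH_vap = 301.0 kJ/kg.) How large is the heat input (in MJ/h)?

Q = 1600 MJ/h

liquid 107→125.7 °C: 41.514 kJ/kg
vaporisation at 125.7 °C: 301 kJ/kg
vapour 125.7→264 °C: 228.19 kJ/kg
Δh = 41.514 + 301 + 228.19 = 570.71 kJ/kg
Q = ṁ·Δh = 46.59 kg/min × 570.71 kJ/kg = 26589 kJ/min
|Q| = 443.16 kW = 1595.4 MJ/h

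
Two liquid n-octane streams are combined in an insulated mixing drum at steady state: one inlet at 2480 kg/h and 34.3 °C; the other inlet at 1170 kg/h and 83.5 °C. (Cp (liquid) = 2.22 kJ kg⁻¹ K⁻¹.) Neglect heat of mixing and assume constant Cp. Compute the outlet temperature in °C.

No heat crosses the boundary, so H_out = H_in.
T_out = Σ ṁᵢCp,ᵢTᵢ / Σ ṁᵢCp,ᵢ
      = 405720 / 8103 = 50.071 °C

T_out = 50.1 °C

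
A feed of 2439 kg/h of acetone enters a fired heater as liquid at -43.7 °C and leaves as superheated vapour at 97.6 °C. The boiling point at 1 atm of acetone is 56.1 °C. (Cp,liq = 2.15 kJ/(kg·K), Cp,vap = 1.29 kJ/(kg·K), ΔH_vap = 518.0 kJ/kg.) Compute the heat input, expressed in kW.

Q = 533 kW

liquid -43.7→56.1 °C: 214.57 kJ/kg
vaporisation at 56.1 °C: 518 kJ/kg
vapour 56.1→97.6 °C: 53.535 kJ/kg
Δh = 214.57 + 518 + 53.535 = 786.11 kJ/kg
Q = ṁ·Δh = 2439 kg/h × 786.11 kJ/kg = 1.9173e+06 kJ/h
|Q| = 532.59 kW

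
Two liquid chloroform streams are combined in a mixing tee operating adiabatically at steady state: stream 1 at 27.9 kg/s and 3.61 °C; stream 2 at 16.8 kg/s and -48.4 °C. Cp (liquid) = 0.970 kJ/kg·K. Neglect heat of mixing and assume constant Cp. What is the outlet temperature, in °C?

No heat crosses the boundary, so H_out = H_in.
Σ ṁᵢCp,ᵢTᵢ = 27.9×0.970×3.61 + 16.8×0.970×-48.4 = -691.03
Σ ṁᵢCp,ᵢ = 27.9×0.970 + 16.8×0.970 = 43.359
T_out = -691.03 / 43.359 = -15.937 °C

T_out = -15.9 °C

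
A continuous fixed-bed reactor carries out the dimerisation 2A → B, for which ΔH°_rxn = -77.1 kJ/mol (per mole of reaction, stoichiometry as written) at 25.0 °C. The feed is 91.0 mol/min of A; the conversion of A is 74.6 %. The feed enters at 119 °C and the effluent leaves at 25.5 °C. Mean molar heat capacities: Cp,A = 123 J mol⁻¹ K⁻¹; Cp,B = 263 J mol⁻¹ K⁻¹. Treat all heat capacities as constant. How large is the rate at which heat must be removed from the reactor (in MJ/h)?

Extent of reaction ξ = 0.746 × 91.0 / 2 = 33.943 mol/min
Reaction term: ξ·ΔH°_rxn = 33.943 × -77.1 = -2617 kJ/min
Sensible, feed 119→25 °C: -1052.1 kJ/min
Outlet flows (mol/min): A 23.114, B 33.943
Sensible, products 25→25.5 °C: 5.885 kJ/min
Q = ΔH = -3663.3 kJ/min = -61.054 kW
Heat removed = 219.8 MJ/h

Q_out = 220 MJ/h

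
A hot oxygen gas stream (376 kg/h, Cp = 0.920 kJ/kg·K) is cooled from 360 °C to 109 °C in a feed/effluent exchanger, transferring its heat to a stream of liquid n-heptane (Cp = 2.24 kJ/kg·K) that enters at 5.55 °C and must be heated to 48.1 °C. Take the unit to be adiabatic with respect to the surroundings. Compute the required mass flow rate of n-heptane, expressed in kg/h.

ṁ_c = 911 kg/h

Heat released by hot stream: Q = 376 × 0.920 × (360 − 109) = 86826 kJ/h
Energy balance on cold side (adiabatic exchanger): Q = ṁ_c·Cp_c·(T_c,out − T_c,in)
ṁ_c = 86826 / [2.24 × (48.1 − 5.55)] = 910.97 kg/h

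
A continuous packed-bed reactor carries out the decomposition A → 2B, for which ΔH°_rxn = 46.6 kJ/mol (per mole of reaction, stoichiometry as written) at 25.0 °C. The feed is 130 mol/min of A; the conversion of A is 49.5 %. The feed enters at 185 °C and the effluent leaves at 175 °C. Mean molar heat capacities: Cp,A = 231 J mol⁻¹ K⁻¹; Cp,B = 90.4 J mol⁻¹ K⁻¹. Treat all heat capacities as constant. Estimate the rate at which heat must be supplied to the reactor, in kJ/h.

Extent of reaction ξ = 0.495 × 130 = 64.35 mol/min
Reaction term: ξ·ΔH°_rxn = 64.35 × 46.6 = 2998.7 kJ/min
Sensible, feed 185→25 °C: -4804.8 kJ/min
Outlet flows (mol/min): A 65.65, B 128.7
Sensible, products 25→175 °C: 4019.9 kJ/min
Q = ΔH = 2213.9 kJ/min = 36.898 kW
Heat supplied = 132830 kJ/h

Q_in = 133000 kJ/h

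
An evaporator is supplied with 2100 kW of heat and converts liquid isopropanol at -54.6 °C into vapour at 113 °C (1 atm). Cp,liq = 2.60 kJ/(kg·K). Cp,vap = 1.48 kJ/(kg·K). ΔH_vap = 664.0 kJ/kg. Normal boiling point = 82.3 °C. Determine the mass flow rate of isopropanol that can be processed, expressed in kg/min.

ṁ = 118 kg/min

Δh = 2.60×(82.3−-54.6) + 664.0 + 1.48×(113−82.3) = 1065.4 kJ/kg
Q = 2100 kW = 2100 kJ/s = 126000 kJ/min
ṁ = Q/Δh = 126000 / 1065.4 = 118.27 kg/min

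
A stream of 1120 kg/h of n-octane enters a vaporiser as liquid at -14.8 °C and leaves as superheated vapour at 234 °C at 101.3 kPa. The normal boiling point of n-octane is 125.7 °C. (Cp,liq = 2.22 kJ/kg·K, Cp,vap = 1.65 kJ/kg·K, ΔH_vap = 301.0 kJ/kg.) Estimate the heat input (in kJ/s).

Q = 246 kJ/s

liquid -14.8→125.7 °C: 311.91 kJ/kg
vaporisation at 125.7 °C: 301 kJ/kg
vapour 125.7→234 °C: 178.69 kJ/kg
Δh = 311.91 + 301 + 178.69 = 791.61 kJ/kg
Q = ṁ·Δh = 1120 kg/h × 791.61 kJ/kg = 886600 kJ/h
|Q| = 246.28 kW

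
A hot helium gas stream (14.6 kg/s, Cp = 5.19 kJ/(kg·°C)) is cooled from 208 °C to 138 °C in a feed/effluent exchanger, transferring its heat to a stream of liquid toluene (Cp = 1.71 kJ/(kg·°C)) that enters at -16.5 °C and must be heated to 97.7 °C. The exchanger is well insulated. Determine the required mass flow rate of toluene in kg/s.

ṁ_c = 27.2 kg/s

Heat released by hot stream: Q = 14.6 × 5.19 × (208 − 138) = 5304.2 kJ/s
Energy balance on cold side (adiabatic exchanger): Q = ṁ_c·Cp_c·(T_c,out − T_c,in)
ṁ_c = 5304.2 / [1.71 × (97.7 − -16.5)] = 27.162 kg/s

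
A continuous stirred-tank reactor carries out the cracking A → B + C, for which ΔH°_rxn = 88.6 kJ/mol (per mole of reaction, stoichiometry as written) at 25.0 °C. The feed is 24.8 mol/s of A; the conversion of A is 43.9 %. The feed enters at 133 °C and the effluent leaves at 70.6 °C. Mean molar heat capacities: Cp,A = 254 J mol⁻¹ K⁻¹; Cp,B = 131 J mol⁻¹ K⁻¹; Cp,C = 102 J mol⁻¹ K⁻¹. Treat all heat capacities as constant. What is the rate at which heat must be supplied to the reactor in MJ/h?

Q_in = 2020 MJ/h

Extent of reaction ξ = 0.439 × 24.8 = 10.887 mol/s
Reaction term: ξ·ΔH°_rxn = 10.887 × 88.6 = 964.61 kJ/s
Sensible, feed 133→25 °C: -680.31 kJ/s
Outlet flows (mol/s): A 13.913, B 10.887, C 10.887
Sensible, products 25→70.6 °C: 276.82 kJ/s
Q = ΔH = 561.11 kJ/s = 561.11 kW
Heat supplied = 2020 MJ/h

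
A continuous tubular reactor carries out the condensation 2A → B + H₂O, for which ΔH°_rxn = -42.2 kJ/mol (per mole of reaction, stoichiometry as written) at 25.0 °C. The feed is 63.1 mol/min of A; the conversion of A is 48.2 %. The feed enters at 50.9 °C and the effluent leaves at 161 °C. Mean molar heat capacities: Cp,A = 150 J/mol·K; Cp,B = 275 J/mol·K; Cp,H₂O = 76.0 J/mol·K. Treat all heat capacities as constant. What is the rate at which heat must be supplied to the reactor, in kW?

Q_in = 8.43 kW

Extent of reaction ξ = 0.482 × 63.1 / 2 = 15.207 mol/min
Reaction term: ξ·ΔH°_rxn = 15.207 × -42.2 = -641.74 kJ/min
Sensible, feed 50.9→25 °C: -245.14 kJ/min
Outlet flows (mol/min): A 32.686, B 15.207, H₂O 15.207
Sensible, products 25→161 °C: 1392.7 kJ/min
Q = ΔH = 505.83 kJ/min = 8.4306 kW
Heat supplied = 8.4306 kW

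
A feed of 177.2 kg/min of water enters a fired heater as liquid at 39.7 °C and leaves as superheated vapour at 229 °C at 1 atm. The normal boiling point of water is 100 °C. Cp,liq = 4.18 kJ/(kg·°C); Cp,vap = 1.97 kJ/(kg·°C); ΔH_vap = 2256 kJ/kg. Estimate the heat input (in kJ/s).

Q = 8160 kJ/s

liquid 39.7→100 °C: 252.05 kJ/kg
vaporisation at 100 °C: 2256 kJ/kg
vapour 100→229 °C: 254.13 kJ/kg
Δh = 252.05 + 2256 + 254.13 = 2762.2 kJ/kg
Q = ṁ·Δh = 177.2 kg/min × 2762.2 kJ/kg = 489460 kJ/min
|Q| = 8157.7 kW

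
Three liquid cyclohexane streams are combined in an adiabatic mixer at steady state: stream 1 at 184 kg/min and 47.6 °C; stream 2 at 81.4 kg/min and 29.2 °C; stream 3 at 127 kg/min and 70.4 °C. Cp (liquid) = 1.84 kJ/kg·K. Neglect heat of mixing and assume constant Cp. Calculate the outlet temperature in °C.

T_out = 51.2 °C

Energy balance with Q = 0: Σ ṁᵢCp,ᵢ(T_out − Tᵢ) = 0
Σ ṁᵢCp,ᵢTᵢ = 184×1.84×47.6 + 81.4×1.84×29.2 + 127×1.84×70.4 = 36940
Σ ṁᵢCp,ᵢ = 184×1.84 + 81.4×1.84 + 127×1.84 = 722.02
T_out = 36940 / 722.02 = 51.162 °C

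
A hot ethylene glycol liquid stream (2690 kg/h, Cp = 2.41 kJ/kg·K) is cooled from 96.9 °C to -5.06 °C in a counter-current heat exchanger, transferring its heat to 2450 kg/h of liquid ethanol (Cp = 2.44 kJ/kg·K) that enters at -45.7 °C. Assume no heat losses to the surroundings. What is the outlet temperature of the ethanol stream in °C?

Heat released by hot stream: Q = 2690 × 2.41 × (96.9 − -5.06) = 661000 kJ/h
Energy balance on cold side (adiabatic exchanger): Q = ṁ_c·Cp_c·(T_c,out − T_c,in)
T_c,out = -45.7 + 661000/(2450 × 2.44) = 64.872 °C

T_c,out = 64.9 °C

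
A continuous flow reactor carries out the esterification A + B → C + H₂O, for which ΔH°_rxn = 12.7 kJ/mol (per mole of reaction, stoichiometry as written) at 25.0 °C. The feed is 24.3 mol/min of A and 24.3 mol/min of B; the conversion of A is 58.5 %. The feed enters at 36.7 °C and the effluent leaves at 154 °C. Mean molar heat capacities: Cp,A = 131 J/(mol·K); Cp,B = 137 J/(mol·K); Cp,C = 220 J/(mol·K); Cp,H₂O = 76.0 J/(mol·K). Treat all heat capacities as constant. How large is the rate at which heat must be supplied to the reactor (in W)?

Extent of reaction ξ = 0.585 × 24.3 = 14.215 mol/min
Reaction term: ξ·ΔH°_rxn = 14.215 × 12.7 = 180.54 kJ/min
Sensible, feed 36.7→25 °C: -76.195 kJ/min
Outlet flows (mol/min): A 10.085, B 10.085, C 14.215, H₂O 14.215
Sensible, products 25→154 °C: 891.45 kJ/min
Q = ΔH = 995.79 kJ/min = 16.596 kW
Heat supplied = 16596 W

Q_in = 16600 W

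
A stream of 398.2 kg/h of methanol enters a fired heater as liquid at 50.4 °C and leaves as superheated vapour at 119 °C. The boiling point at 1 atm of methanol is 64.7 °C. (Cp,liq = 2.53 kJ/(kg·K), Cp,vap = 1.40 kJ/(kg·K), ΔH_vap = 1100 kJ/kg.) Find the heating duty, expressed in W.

Q = 134000 W

liquid 50.4→64.7 °C: 36.179 kJ/kg
vaporisation at 64.7 °C: 1100 kJ/kg
vapour 64.7→119 °C: 76.02 kJ/kg
Δh = 36.179 + 1100 + 76.02 = 1212.2 kJ/kg
Q = ṁ·Δh = 398.2 kg/h × 1212.2 kJ/kg = 482700 kJ/h
|Q| = 134.08 kW = 134080 W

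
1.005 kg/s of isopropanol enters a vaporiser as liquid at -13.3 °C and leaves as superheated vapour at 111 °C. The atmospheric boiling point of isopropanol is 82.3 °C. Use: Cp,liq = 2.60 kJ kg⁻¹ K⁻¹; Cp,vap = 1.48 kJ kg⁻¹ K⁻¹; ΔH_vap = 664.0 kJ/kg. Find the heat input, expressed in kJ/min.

Q = 57600 kJ/min

liquid -13.3→82.3 °C: 248.56 kJ/kg
vaporisation at 82.3 °C: 664 kJ/kg
vapour 82.3→111 °C: 42.476 kJ/kg
Δh = 248.56 + 664 + 42.476 = 955.04 kJ/kg
Q = ṁ·Δh = 1.005 kg/s × 955.04 kJ/kg = 959.81 kJ/s
|Q| = 959.81 kW = 57589 kJ/min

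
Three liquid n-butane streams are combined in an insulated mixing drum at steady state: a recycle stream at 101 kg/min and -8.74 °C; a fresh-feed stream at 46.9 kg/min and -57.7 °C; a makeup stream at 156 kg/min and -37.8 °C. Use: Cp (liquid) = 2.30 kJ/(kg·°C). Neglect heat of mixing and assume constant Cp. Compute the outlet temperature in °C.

No heat crosses the boundary, so H_out = H_in.
Σ ṁᵢCp,ᵢTᵢ = 101×2.30×-8.74 + 46.9×2.30×-57.7 + 156×2.30×-37.8 = -21817
Σ ṁᵢCp,ᵢ = 101×2.30 + 46.9×2.30 + 156×2.30 = 698.97
T_out = -21817 / 698.97 = -31.213 °C

T_out = -31.2 °C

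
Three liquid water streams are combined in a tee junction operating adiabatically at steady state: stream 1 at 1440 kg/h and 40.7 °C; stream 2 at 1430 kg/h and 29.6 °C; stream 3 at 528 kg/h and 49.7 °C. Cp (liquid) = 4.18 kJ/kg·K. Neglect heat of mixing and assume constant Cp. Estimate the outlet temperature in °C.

Adiabatic, steady state ⇒ Σ ṁᵢCp,ᵢ(T_out − Tᵢ) = 0
Σ ṁᵢCp,ᵢTᵢ = 1440×4.18×40.7 + 1430×4.18×29.6 + 528×4.18×49.7 = 531600
Σ ṁᵢCp,ᵢ = 1440×4.18 + 1430×4.18 + 528×4.18 = 14204
T_out = 531600 / 14204 = 37.427 °C

T_out = 37.4 °C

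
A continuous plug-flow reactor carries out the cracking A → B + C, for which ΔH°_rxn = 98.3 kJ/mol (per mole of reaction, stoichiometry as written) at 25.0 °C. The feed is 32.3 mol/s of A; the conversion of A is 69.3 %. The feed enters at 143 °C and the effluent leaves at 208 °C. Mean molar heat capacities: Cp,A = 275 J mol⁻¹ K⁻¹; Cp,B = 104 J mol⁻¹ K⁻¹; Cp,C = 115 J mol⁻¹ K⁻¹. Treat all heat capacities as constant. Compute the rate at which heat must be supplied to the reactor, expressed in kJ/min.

Extent of reaction ξ = 0.693 × 32.3 = 22.384 mol/s
Reaction term: ξ·ΔH°_rxn = 22.384 × 98.3 = 2200.3 kJ/s
Sensible, feed 143→25 °C: -1048.1 kJ/s
Outlet flows (mol/s): A 9.9161, B 22.384, C 22.384
Sensible, products 25→208 °C: 1396.1 kJ/s
Q = ΔH = 2548.3 kJ/s = 2548.3 kW
Heat supplied = 152900 kJ/min

Q_in = 153000 kJ/min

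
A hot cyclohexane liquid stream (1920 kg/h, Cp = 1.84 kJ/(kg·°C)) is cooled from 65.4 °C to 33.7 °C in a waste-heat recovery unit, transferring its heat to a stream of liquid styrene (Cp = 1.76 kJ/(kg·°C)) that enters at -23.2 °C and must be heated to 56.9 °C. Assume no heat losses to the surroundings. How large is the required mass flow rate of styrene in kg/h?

ṁ_c = 794 kg/h

Heat released by hot stream: Q = 1920 × 1.84 × (65.4 − 33.7) = 111990 kJ/h
Energy balance on cold side (adiabatic exchanger): Q = ṁ_c·Cp_c·(T_c,out − T_c,in)
ṁ_c = 111990 / [1.76 × (56.9 − -23.2)] = 794.39 kg/h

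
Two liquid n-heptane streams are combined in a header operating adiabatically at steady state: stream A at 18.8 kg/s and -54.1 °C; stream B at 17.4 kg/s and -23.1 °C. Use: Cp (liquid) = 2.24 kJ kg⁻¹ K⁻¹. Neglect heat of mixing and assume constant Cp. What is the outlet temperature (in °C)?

T_out = -39.2 °C

Adiabatic, steady state ⇒ Σ ṁᵢCp,ᵢ(T_out − Tᵢ) = 0
Σ ṁᵢCp,ᵢTᵢ = 18.8×2.24×-54.1 + 17.4×2.24×-23.1 = -3178.6
Σ ṁᵢCp,ᵢ = 18.8×2.24 + 17.4×2.24 = 81.088
T_out = -3178.6 / 81.088 = -39.199 °C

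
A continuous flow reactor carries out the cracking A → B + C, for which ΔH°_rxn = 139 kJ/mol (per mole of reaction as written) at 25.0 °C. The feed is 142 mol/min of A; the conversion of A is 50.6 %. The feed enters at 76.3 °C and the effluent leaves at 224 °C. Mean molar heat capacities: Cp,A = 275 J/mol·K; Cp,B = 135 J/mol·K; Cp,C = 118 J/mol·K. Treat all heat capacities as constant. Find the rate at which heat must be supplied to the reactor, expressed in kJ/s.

Q_in = 257 kJ/s

Extent of reaction ξ = 0.506 × 142 = 71.852 mol/min
Reaction term: ξ·ΔH°_rxn = 71.852 × 139 = 9987.4 kJ/min
Sensible, feed 76.3→25 °C: -2003.3 kJ/min
Outlet flows (mol/min): A 70.148, B 71.852, C 71.852
Sensible, products 25→224 °C: 7456.4 kJ/min
Q = ΔH = 15441 kJ/min = 257.34 kW
Heat supplied = 257.34 kJ/s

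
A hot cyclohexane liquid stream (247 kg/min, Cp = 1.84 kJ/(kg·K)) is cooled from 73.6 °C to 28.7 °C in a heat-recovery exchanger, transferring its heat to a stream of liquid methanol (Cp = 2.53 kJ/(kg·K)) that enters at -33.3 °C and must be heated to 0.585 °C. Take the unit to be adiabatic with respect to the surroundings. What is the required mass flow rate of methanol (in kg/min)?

Heat released by hot stream: Q = 247 × 1.84 × (73.6 − 28.7) = 20406 kJ/min
Energy balance on cold side (adiabatic exchanger): Q = ṁ_c·Cp_c·(T_c,out − T_c,in)
ṁ_c = 20406 / [2.53 × (0.585 − -33.3)] = 238.03 kg/min

ṁ_c = 238 kg/min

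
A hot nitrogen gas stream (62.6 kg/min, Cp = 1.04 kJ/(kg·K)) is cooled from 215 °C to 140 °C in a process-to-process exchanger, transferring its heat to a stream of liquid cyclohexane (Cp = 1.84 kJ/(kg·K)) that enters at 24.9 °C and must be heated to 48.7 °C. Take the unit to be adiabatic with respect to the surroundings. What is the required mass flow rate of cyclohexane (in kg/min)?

Heat released by hot stream: Q = 62.6 × 1.04 × (215 − 140) = 4882.8 kJ/min
Energy balance on cold side (adiabatic exchanger): Q = ṁ_c·Cp_c·(T_c,out − T_c,in)
ṁ_c = 4882.8 / [1.84 × (48.7 − 24.9)] = 111.5 kg/min

ṁ_c = 111 kg/min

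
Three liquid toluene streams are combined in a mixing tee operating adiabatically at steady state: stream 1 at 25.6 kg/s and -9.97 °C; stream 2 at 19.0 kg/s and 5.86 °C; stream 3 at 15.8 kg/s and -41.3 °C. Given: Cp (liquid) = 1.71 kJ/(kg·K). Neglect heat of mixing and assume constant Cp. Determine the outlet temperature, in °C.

Energy balance with Q = 0: Σ ṁᵢCp,ᵢ(T_out − Tᵢ) = 0
Σ ṁᵢCp,ᵢTᵢ = 25.6×1.71×-9.97 + 19.0×1.71×5.86 + 15.8×1.71×-41.3 = -1361.9
Σ ṁᵢCp,ᵢ = 25.6×1.71 + 19.0×1.71 + 15.8×1.71 = 103.28
T_out = -1361.9 / 103.28 = -13.186 °C

T_out = -13.2 °C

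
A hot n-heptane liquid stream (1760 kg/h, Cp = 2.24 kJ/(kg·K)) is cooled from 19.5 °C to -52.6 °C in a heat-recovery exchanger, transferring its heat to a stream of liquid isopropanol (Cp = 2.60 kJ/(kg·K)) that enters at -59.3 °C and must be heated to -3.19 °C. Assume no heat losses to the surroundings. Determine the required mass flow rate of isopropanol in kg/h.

ṁ_c = 1950 kg/h

Heat released by hot stream: Q = 1760 × 2.24 × (19.5 − -52.6) = 284250 kJ/h
Energy balance on cold side (adiabatic exchanger): Q = ṁ_c·Cp_c·(T_c,out − T_c,in)
ṁ_c = 284250 / [2.60 × (-3.19 − -59.3)] = 1948.4 kg/h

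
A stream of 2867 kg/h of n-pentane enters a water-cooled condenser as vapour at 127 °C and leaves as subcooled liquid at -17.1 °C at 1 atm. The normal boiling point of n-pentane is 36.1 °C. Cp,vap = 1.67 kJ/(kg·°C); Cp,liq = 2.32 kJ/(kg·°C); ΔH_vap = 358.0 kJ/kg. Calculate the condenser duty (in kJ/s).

Q_c = 504 kJ/s

vapour 127→36.1 °C: -151.8 kJ/kg
condensation at 36.1 °C: -358 kJ/kg
liquid 36.1→-17.1 °C: -123.42 kJ/kg
Δh = -151.8 + -358 + -123.42 = -633.23 kJ/kg
Q = ṁ·Δh = 2867 kg/h × -633.23 kJ/kg = -1.8155e+06 kJ/h
|Q| = 504.29 kW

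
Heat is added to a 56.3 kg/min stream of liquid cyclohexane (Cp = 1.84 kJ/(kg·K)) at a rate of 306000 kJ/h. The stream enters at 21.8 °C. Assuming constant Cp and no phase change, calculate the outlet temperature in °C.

T_out = 71.0 °C

Q = 306000 kJ/h = 5100 kJ/min
ΔT = Q/(ṁ·Cp) = 5100/(56.3×1.84) = 49.232 K
T_out = 21.8 + 49.232 = 71.032 °C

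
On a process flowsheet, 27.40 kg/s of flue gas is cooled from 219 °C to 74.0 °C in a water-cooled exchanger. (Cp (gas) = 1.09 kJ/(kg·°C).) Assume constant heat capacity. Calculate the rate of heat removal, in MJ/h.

Q = ṁ·Cp·ΔT = 27.40 × 1.09 × (74.0 − 219) = -4330.6 kJ/s
Cooling duty = 15590 MJ/h

Q_c = 15600 MJ/h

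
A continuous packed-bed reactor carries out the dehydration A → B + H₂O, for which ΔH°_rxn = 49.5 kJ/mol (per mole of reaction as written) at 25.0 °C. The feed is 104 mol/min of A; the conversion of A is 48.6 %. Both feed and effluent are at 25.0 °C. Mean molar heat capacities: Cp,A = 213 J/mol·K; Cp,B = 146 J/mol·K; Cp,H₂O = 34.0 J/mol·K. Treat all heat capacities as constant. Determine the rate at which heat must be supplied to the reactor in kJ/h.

Extent of reaction ξ = 0.486 × 104 = 50.544 mol/min
Reaction term: ξ·ΔH°_rxn = 50.544 × 49.5 = 2501.9 kJ/min
Q = ΔH = 2501.9 kJ/min = 41.699 kW
Heat supplied = 150120 kJ/h

Q_in = 150000 kJ/h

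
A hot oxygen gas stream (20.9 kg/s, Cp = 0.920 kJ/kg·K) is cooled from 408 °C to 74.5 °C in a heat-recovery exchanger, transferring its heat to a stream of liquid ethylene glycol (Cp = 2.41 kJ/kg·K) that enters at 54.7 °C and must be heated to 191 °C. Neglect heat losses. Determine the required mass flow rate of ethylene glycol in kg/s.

ṁ_c = 19.5 kg/s

Heat released by hot stream: Q = 20.9 × 0.920 × (408 − 74.5) = 6412.5 kJ/s
Energy balance on cold side (adiabatic exchanger): Q = ṁ_c·Cp_c·(T_c,out − T_c,in)
ṁ_c = 6412.5 / [2.41 × (191 − 54.7)] = 19.522 kg/s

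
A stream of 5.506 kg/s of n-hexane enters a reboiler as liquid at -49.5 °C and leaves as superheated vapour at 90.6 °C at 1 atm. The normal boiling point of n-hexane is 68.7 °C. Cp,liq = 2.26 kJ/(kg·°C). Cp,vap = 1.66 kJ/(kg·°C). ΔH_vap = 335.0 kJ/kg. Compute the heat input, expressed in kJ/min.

liquid -49.5→68.7 °C: 267.13 kJ/kg
vaporisation at 68.7 °C: 335 kJ/kg
vapour 68.7→90.6 °C: 36.354 kJ/kg
Δh = 267.13 + 335 + 36.354 = 638.49 kJ/kg
Q = ṁ·Δh = 5.506 kg/s × 638.49 kJ/kg = 3515.5 kJ/s
|Q| = 3515.5 kW = 210930 kJ/min

Q = 211000 kJ/min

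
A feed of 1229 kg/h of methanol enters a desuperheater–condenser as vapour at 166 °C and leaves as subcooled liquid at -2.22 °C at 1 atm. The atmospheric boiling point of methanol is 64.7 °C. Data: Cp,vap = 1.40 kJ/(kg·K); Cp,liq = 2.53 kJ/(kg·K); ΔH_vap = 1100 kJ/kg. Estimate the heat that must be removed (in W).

Q_c = 482000 W

vapour 166→64.7 °C: -141.82 kJ/kg
condensation at 64.7 °C: -1100 kJ/kg
liquid 64.7→-2.22 °C: -169.31 kJ/kg
Δh = -141.82 + -1100 + -169.31 = -1411.1 kJ/kg
Q = ṁ·Δh = 1229 kg/h × -1411.1 kJ/kg = -1.7343e+06 kJ/h
|Q| = 481.74 kW = 481740 W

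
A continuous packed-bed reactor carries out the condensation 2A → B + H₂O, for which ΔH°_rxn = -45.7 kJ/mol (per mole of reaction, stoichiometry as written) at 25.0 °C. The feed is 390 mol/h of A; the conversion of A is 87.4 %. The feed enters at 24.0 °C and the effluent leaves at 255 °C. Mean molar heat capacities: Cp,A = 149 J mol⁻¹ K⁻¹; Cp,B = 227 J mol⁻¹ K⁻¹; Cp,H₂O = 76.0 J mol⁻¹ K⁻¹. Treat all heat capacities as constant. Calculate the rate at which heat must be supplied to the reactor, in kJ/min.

Extent of reaction ξ = 0.874 × 390 / 2 = 170.43 mol/h
Reaction term: ξ·ΔH°_rxn = 170.43 × -45.7 = -7788.7 kJ/h
Sensible, feed 24.0→25 °C: 58.11 kJ/h
Outlet flows (mol/h): A 49.14, B 170.43, H₂O 170.43
Sensible, products 25→255 °C: 13561 kJ/h
Q = ΔH = 5830.8 kJ/h = 1.6197 kW
Heat supplied = 97.179 kJ/min

Q_in = 97.2 kJ/min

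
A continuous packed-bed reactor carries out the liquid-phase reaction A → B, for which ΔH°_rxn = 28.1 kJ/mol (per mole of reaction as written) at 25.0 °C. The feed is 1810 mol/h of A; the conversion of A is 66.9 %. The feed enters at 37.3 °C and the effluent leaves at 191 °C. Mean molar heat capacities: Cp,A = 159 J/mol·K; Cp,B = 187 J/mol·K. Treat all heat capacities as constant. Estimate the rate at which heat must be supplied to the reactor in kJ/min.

Extent of reaction ξ = 0.669 × 1810 = 1210.9 mol/h
Reaction term: ξ·ΔH°_rxn = 1210.9 × 28.1 = 34026 kJ/h
Sensible, feed 37.3→25 °C: -3539.8 kJ/h
Outlet flows (mol/h): A 599.11, B 1210.9
Sensible, products 25→191 °C: 53401 kJ/h
Q = ΔH = 83888 kJ/h = 23.302 kW
Heat supplied = 1398.1 kJ/min

Q_in = 1400 kJ/min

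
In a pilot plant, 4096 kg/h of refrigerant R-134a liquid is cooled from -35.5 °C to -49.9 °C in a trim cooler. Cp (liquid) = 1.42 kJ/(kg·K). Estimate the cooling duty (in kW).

Q = ṁ·Cp·ΔT = 4096 × 1.42 × (-49.9 − -35.5) = -83755 kJ/h
Converting: 83755 / 3600 s = 23.265 kW

Q_c = 23.3 kW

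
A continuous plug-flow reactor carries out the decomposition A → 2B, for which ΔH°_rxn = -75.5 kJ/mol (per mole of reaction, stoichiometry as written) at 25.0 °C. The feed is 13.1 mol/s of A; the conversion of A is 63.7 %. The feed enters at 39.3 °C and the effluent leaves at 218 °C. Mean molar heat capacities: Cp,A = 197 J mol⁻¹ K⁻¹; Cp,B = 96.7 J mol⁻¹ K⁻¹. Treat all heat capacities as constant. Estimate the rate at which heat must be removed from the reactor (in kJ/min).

Q_out = 10500 kJ/min

Extent of reaction ξ = 0.637 × 13.1 = 8.3447 mol/s
Reaction term: ξ·ΔH°_rxn = 8.3447 × -75.5 = -630.02 kJ/s
Sensible, feed 39.3→25 °C: -36.904 kJ/s
Outlet flows (mol/s): A 4.7553, B 16.689
Sensible, products 25→218 °C: 492.28 kJ/s
Q = ΔH = -174.65 kJ/s = -174.65 kW
Heat removed = 10479 kJ/min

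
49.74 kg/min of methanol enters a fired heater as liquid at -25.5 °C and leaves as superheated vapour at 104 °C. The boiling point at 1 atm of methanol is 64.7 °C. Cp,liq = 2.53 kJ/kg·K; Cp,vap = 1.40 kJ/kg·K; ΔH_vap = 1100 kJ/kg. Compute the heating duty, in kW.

Q = 1150 kW

liquid -25.5→64.7 °C: 228.21 kJ/kg
vaporisation at 64.7 °C: 1100 kJ/kg
vapour 64.7→104 °C: 55.02 kJ/kg
Δh = 228.21 + 1100 + 55.02 = 1383.2 kJ/kg
Q = ṁ·Δh = 49.74 kg/min × 1383.2 kJ/kg = 68802 kJ/min
|Q| = 1146.7 kW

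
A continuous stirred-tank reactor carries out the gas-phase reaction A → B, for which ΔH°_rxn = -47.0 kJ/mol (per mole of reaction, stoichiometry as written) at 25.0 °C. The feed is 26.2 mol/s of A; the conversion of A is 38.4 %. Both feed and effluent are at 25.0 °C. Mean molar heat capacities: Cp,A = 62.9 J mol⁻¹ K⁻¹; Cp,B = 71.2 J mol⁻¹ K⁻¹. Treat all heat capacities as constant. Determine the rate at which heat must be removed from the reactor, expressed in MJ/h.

Extent of reaction ξ = 0.384 × 26.2 = 10.061 mol/s
Reaction term: ξ·ΔH°_rxn = 10.061 × -47.0 = -472.86 kJ/s
Q = ΔH = -472.86 kJ/s = -472.86 kW
Heat removed = 1702.3 MJ/h

Q_out = 1700 MJ/h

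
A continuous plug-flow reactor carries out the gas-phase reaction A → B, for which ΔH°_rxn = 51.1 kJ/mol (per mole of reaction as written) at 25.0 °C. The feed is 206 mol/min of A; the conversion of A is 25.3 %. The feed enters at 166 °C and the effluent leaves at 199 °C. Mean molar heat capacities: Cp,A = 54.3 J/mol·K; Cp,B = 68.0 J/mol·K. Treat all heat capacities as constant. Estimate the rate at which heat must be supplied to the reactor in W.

Q_in = 52600 W

Extent of reaction ξ = 0.253 × 206 = 52.118 mol/min
Reaction term: ξ·ΔH°_rxn = 52.118 × 51.1 = 2663.2 kJ/min
Sensible, feed 166→25 °C: -1577.2 kJ/min
Outlet flows (mol/min): A 153.88, B 52.118
Sensible, products 25→199 °C: 2070.6 kJ/min
Q = ΔH = 3156.6 kJ/min = 52.61 kW
Heat supplied = 52610 W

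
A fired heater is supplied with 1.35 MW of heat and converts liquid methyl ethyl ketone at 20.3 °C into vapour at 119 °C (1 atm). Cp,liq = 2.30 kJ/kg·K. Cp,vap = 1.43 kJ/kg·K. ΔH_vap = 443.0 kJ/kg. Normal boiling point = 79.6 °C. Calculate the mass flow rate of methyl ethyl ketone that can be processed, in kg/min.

ṁ = 127 kg/min

Δh = 2.30×(79.6−20.3) + 443.0 + 1.43×(119−79.6) = 635.73 kJ/kg
Q = 1.35 MW = 1350 kJ/s = 81000 kJ/min
ṁ = Q/Δh = 81000 / 635.73 = 127.41 kg/min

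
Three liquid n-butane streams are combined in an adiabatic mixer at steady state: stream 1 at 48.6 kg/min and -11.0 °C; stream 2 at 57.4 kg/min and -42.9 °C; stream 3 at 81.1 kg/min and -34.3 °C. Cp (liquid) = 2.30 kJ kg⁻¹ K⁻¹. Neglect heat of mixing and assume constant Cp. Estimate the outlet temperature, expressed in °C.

T_out = -30.9 °C

Energy balance with Q = 0: Σ ṁᵢCp,ᵢ(T_out − Tᵢ) = 0
Σ ṁᵢCp,ᵢTᵢ = 48.6×2.30×-11.0 + 57.4×2.30×-42.9 + 81.1×2.30×-34.3 = -13291
Σ ṁᵢCp,ᵢ = 48.6×2.30 + 57.4×2.30 + 81.1×2.30 = 430.33
T_out = -13291 / 430.33 = -30.886 °C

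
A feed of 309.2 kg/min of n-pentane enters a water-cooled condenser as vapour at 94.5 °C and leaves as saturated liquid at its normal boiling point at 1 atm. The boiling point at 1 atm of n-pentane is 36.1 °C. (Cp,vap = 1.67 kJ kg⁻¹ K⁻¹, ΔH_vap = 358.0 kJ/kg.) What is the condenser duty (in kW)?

vapour 94.5→36.1 °C: -97.528 kJ/kg
condensation at 36.1 °C: -358 kJ/kg
Δh = -97.528 + -358 = -455.53 kJ/kg
Q = ṁ·Δh = 309.2 kg/min × -455.53 kJ/kg = -140850 kJ/min
|Q| = 2347.5 kW

Q_c = 2350 kW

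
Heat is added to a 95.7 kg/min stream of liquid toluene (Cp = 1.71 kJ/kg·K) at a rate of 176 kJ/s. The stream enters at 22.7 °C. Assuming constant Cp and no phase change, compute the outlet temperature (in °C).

Q = 176 kJ/s = 10560 kJ/min
ΔT = Q/(ṁ·Cp) = 10560/(95.7×1.71) = 64.529 K
T_out = 22.7 + 64.529 = 87.229 °C

T_out = 87.2 °C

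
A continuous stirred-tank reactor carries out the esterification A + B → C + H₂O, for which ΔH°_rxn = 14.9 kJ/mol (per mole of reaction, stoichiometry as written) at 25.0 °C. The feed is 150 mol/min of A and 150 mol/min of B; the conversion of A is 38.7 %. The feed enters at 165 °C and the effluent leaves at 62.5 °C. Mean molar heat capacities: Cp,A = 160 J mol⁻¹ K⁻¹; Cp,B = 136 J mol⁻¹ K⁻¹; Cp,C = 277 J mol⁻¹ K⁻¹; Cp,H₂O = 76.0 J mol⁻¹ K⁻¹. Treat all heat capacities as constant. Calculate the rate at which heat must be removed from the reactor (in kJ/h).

Q_out = 214000 kJ/h

Extent of reaction ξ = 0.387 × 150 = 58.05 mol/min
Reaction term: ξ·ΔH°_rxn = 58.05 × 14.9 = 864.95 kJ/min
Sensible, feed 165→25 °C: -6216 kJ/min
Outlet flows (mol/min): A 91.95, B 91.95, C 58.05, H₂O 58.05
Sensible, products 25→62.5 °C: 1789.1 kJ/min
Q = ΔH = -3562 kJ/min = -59.366 kW
Heat removed = 213720 kJ/h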